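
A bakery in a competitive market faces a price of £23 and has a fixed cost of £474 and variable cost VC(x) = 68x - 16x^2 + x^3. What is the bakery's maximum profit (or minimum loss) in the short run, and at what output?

AVC = 68 - 16x + x^2 has its minimum £4 at x = 8; price £23 clears that bar, so the firm operates.
With MC = 68 - 32x + 3x^2, P = MC on the upward-sloping part at x* = 9.
TR = 23·9 = 207. TC = 474 + 45 = 519. Profit = 207 − 519 = -£312.
By producing, the firm covers all variable cost plus £162 of fixed cost; shutting down would lose the full £474.

Profit = -£312 at x = 9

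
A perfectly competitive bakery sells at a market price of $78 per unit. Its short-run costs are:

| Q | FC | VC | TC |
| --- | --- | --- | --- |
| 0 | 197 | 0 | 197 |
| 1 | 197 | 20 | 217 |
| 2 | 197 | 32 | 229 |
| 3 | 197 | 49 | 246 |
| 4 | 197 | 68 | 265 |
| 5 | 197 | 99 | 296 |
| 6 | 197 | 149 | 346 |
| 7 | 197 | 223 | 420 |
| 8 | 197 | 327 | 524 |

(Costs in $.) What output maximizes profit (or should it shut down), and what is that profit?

Q = 7; profit = $126

Compute π = P·Q − TC at each output: Q=0: -197; Q=1: -139; Q=2: -73; Q=3: -12; Q=4: 47; Q=5: 94; Q=6: 122; Q=7: 126; Q=8: 100.
Profit is maximized at Q = 7. AVC there is 223/7 = $31.86 ≤ P, so producing beats shutting down (which would give -$197).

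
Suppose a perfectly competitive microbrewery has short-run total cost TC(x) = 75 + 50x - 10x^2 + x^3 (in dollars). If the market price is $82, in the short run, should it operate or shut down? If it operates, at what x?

Produce at x = 8

From TC, MC = TC'(x) = 50 - 20x + 3x^2 and AVC = VC/x = 50 - 10x + x^2.
The AVC parabola has its vertex at x = 10/2 = 5, where AVC = 50 - 10·5 + 5^2 = $25.
P = $82 exceeds min AVC = $25, so the firm stays open.
Solving P = MC: -32 - 20x + 3x^2 = 0 ⇒ x = -4/3 or 8. On the upward-sloping branch, x* = 8.
Check: AVC at x = 8 is $34 ≤ P, so revenue covers variable cost.
Profit = P·x − TC = 82·8 − 347 = $309.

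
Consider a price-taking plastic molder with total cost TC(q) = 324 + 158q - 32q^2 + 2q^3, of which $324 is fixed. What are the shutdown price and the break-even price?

Shutdown price = min AVC. AVC = 158 - 32q + 2q^2, with vertex at q = 8 and minimum $30.
ATC = 324/q + 158 - 32q + 2q^2. Setting dATC/dq = −324/q^2 − 32 + 4q = 0 gives q = 9 (since 4·9^3 − 32·9^2 = 324).
min ATC = 324/9 + 158 − 32·9 + 2·9^2 = $68. That is the break-even price.
For $30 ≤ P < $68 the firm produces at a loss; below $30 it shuts down.

Shutdown price = $30; break-even price = $68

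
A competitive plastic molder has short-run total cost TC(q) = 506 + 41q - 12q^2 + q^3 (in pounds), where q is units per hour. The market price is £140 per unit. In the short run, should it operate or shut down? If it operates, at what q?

From TC, MC = TC'(q) = 41 - 24q + 3q^2 and AVC = VC/q = 41 - 12q + q^2.
The AVC parabola has its vertex at q = 12/2 = 6, where AVC = 41 - 12·6 + 6^2 = £5.
Because £140 ≥ £5, revenue can cover variable cost; the firm operates.
Solving P = MC: -99 - 24q + 3q^2 = 0 ⇒ q = -3 or 11. On the upward-sloping branch, q* = 11.
Check: AVC at q = 11 is £30 ≤ P, so revenue covers variable cost.
Profit = P·q − TC = 140·11 − 836 = £704.

Produce at q = 11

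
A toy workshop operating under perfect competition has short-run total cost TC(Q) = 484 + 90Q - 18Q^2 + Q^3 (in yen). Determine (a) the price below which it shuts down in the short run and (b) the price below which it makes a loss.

Shutdown price = ¥9; break-even price = ¥57

Shutdown price = min AVC. AVC = 90 - 18Q + Q^2, with vertex at Q = 9 and minimum ¥9.
ATC = 484/Q + 90 - 18Q + Q^2. Setting dATC/dQ = −484/Q^2 − 18 + 2Q = 0 gives Q = 11 (since 2·11^3 − 18·11^2 = 484).
min ATC = 484/11 + 90 − 18·11 + 11^2 = ¥57. That is the break-even price.
For ¥9 ≤ P < ¥57 the firm produces at a loss; below ¥9 it shuts down.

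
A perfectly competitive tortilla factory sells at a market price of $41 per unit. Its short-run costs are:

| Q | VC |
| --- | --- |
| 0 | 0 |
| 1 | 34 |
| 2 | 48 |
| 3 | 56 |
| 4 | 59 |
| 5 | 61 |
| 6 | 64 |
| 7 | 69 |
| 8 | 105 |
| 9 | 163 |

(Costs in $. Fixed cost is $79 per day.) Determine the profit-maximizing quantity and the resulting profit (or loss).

Tabulate TR − TC: Q=0: -79; Q=1: -72; Q=2: -45; Q=3: -12; Q=4: 26; Q=5: 65; Q=6: 103; Q=7: 139; Q=8: 144; Q=9: 127.
Profit is maximized at Q = 8. AVC there is 105/8 = $13.12 ≤ P, so producing beats shutting down (which would give -$79).

Q = 8; profit = $144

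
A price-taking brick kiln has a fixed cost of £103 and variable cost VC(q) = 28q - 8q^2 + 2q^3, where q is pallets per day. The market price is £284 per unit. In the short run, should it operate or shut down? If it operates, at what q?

Produce at q = 8

Variable cost is VC = 28q - 8q^2 + 2q^3, so AVC = VC/q = 28 - 8q + 2q^2 and MC = dTC/dq = 28 - 16q + 6q^2.
AVC hits its minimum where MC = AVC, at q = 2, giving min AVC = 28 - 8·2 + 2·2^2 = £20.
P = £284 exceeds min AVC = £20, so the firm stays open.
Set P = MC: 284 = 28 - 16q + 6q^2 → -256 - 16q + 6q^2 = 0. The roots are q = -16/3 and q = 8; the profit-maximizing output is on the rising part of MC, so q* = 8.
Check: AVC at q = 8 is £92 ≤ P, so revenue covers variable cost.
Profit = P·q − TC = 284·8 − 839 = £1433.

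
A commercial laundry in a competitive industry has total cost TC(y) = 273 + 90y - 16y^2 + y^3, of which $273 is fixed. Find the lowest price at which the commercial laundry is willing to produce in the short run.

The shutdown price is the minimum of AVC. VC = 90y - 16y^2 + y^3, so AVC = 90 - 16y + y^2.
At the minimum of AVC, MC = AVC. MC = 90 - 32y + 3y^2; setting MC = AVC gives 2y^2 - 16y = 0, so y = 8. min AVC = 26.
For P < $26 the firm produces nothing.

$26 per unit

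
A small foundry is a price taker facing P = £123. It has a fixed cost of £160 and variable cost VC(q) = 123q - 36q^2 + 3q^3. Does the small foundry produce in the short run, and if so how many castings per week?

Produce at q = 8

Strip out fixed cost: VC = 123q - 36q^2 + 3q^3. Then AVC = 123 - 36q + 3q^2 and MC = 123 - 72q + 9q^2.
The AVC parabola has its vertex at q = 36/6 = 6, where AVC = 123 - 36·6 + 3·6^2 = £15.
P = £123 exceeds min AVC = £15, so the firm stays open.
Solving P = MC: -72q + 9q^2 = 0 ⇒ q = 0 or 8. On the upward-sloping branch, q* = 8.
Check: AVC at q = 8 is £27 ≤ P, so revenue covers variable cost.
Profit = P·q − TC = 123·8 − 376 = £608.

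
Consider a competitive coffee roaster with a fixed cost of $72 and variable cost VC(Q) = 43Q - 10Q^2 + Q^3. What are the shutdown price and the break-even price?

AVC = 43 - 10Q + Q^2; minimized at Q = 5, giving min AVC = $18. That is the shutdown price.
ATC = 72/Q + 43 - 10Q + Q^2. Setting dATC/dQ = −72/Q^2 − 10 + 2Q = 0 gives Q = 6 (since 2·6^3 − 10·6^2 = 72).
min ATC = 72/6 + 43 − 10·6 + 6^2 = $31. That is the break-even price.
Between these two prices the firm operates at a loss; above $31 it earns a profit.

Shutdown price = $18; break-even price = $31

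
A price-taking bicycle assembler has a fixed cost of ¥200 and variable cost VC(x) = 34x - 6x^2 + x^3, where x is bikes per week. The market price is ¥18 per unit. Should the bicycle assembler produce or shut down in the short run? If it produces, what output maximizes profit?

Shut down

From TC, MC = TC'(x) = 34 - 12x + 3x^2 and AVC = VC/x = 34 - 6x + x^2.
The AVC parabola has its vertex at x = 6/2 = 3, where AVC = 34 - 6·3 + 3^2 = ¥25.
With P < min AVC (¥18 < ¥25), every unit sold adds to the loss.
Best response: produce nothing and absorb the ¥200 fixed cost.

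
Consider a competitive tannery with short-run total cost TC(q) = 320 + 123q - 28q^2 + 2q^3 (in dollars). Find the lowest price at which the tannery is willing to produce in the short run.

$25 per unit

The shutdown price is the minimum of AVC. VC = 123q - 28q^2 + 2q^3, so AVC = 123 - 28q + 2q^2.
At the minimum of AVC, MC = AVC. MC = 123 - 56q + 6q^2; setting MC = AVC gives 4q^2 - 28q = 0, so q = 7. min AVC = 25.
So the shutdown price is $25.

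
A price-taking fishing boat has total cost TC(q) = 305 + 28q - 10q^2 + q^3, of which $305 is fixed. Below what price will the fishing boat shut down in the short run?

$3 per unit

Short-run supply begins at min AVC. From VC = 28q - 10q^2 + q^3, AVC = 28 - 10q + q^2.
dAVC/dq = -10 + 2q = 0 gives q = 5. min AVC = 28 - 10·5 + 5^2 = 3.
So the shutdown price is $3.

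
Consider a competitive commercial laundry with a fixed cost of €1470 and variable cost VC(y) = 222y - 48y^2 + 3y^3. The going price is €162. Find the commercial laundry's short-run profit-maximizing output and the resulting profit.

Profit = -€270 at y = 10

AVC = 222 - 48y + 3y^2 has its minimum €30 at y = 8; price €162 clears that bar, so the firm operates.
With MC = 222 - 96y + 9y^2, P = MC on the upward-sloping part at y* = 10.
TR = 162·10 = 1620. TC = 1470 + 420 = 1890. Profit = 1620 − 1890 = -€270.
Shutting down would mean losing the fixed cost of €1470, so operating at a loss of €270 is better by €1200.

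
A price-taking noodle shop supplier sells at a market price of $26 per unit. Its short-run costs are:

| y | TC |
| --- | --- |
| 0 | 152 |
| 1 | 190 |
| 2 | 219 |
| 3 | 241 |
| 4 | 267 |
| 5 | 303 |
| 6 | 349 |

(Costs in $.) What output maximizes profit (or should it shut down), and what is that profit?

Tabulate TR − TC: y=0: -152; y=1: -164; y=2: -167; y=3: -163; y=4: -163; y=5: -173; y=6: -193.
Profit is highest at y = 0. Equivalently, the lowest AVC in the table is 115/4 ≈ $28.75 at y = 4, and P = $26 falls below it — price never covers variable cost, so the firm shuts down and loses only its fixed cost.

y = 0 (shut down); profit = -$152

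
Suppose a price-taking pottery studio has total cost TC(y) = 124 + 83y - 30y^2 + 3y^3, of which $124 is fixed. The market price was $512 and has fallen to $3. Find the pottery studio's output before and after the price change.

Output falls from 11 to 0 (the firm shuts down)

AVC = 83 - 30y + 3y^2, minimized at y = 5 where min AVC = $8. MC = 83 - 60y + 9y^2.
With P = $512 above the shutdown price, P = MC gives y = 11.
At P = $3 < min AVC = $8, price no longer covers variable cost at any output, so the firm shuts down: y = 0.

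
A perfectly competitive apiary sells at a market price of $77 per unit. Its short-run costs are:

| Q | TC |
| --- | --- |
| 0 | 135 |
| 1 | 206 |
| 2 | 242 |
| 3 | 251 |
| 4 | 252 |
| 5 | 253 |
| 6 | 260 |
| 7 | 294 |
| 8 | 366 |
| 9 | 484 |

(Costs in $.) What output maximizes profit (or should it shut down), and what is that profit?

Q = 8; profit = $250

Compute π = P·Q − TC at each output: Q=0: -135; Q=1: -129; Q=2: -88; Q=3: -20; Q=4: 56; Q=5: 132; Q=6: 202; Q=7: 245; Q=8: 250; Q=9: 209.
Profit is maximized at Q = 8. AVC there is 231/8 = $28.88 ≤ P, so producing beats shutting down (which would give -$135).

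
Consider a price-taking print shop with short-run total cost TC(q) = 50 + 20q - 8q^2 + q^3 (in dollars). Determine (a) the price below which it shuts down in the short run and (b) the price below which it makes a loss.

Shutdown price = min AVC. AVC = 20 - 8q + q^2, with vertex at q = 4 and minimum $4.
ATC = 50/q + 20 - 8q + q^2. Setting dATC/dq = −50/q^2 − 8 + 2q = 0 gives q = 5 (since 2·5^3 − 8·5^2 = 50).
min ATC = 50/5 + 20 − 8·5 + 5^2 = $15. That is the break-even price.
Between these two prices the firm operates at a loss; above $15 it earns a profit.

Shutdown price = $4; break-even price = $15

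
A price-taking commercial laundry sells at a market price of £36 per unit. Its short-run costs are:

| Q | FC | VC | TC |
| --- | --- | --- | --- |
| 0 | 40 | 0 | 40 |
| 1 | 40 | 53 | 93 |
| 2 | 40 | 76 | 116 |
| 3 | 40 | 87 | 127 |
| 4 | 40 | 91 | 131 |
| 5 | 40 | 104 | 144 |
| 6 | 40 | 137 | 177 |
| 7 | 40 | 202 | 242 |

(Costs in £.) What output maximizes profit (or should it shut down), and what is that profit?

Compute π = P·Q − TC at each output: Q=0: -40; Q=1: -57; Q=2: -44; Q=3: -19; Q=4: 13; Q=5: 36; Q=6: 39; Q=7: 10.
Profit is maximized at Q = 6. AVC there is 137/6 = £22.83 ≤ P, so producing beats shutting down (which would give -£40).

Q = 6; profit = £39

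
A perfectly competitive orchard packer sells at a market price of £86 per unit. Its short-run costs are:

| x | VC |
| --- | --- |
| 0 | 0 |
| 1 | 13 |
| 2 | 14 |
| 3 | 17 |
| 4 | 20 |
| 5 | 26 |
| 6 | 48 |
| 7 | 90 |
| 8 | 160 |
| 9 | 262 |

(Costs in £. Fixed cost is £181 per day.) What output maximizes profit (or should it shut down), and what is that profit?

x = 8; profit = £347

Tabulate TR − TC: x=0: -181; x=1: -108; x=2: -23; x=3: 60; x=4: 143; x=5: 223; x=6: 287; x=7: 331; x=8: 347; x=9: 331.
Profit is maximized at x = 8. AVC there is 160/8 = £20 ≤ P, so producing beats shutting down (which would give -£181).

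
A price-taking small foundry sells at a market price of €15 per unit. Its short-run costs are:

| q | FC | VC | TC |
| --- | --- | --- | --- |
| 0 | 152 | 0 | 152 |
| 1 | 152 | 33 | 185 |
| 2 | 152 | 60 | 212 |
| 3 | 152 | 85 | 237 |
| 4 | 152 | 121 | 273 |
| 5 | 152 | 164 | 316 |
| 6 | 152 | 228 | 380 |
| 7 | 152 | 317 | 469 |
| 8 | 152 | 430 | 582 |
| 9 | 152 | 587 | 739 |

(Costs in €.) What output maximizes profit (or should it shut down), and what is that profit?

q = 0 (shut down); profit = -€152

Profit at each row (π = 15q − TC): q=0: -152; q=1: -170; q=2: -182; q=3: -192; q=4: -213; q=5: -241; q=6: -290; q=7: -364; q=8: -462; q=9: -604.
Profit is highest at q = 0. Equivalently, the lowest AVC in the table is 85/3 ≈ €28.33 at q = 3, and P = €15 falls below it — price never covers variable cost, so the firm shuts down and loses only its fixed cost.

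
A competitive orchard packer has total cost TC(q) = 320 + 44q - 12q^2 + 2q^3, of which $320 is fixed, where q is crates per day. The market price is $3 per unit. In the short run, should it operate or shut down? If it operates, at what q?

Variable cost is VC = 44q - 12q^2 + 2q^3, so AVC = VC/q = 44 - 12q + 2q^2 and MC = dTC/dq = 44 - 24q + 6q^2.
The AVC parabola has its vertex at q = 12/4 = 3, where AVC = 44 - 12·3 + 2·3^2 = $26.
P = $3 lies below min AVC = $26; no output level covers variable cost.
The firm minimizes its loss by shutting down and losing only its fixed cost of $320.

Shut down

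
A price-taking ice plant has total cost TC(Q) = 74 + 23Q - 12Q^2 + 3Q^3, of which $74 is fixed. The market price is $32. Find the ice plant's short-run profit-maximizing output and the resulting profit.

AVC = 23 - 12Q + 3Q^2; min AVC = $11 at Q = 2. Since P = $32 ≥ min AVC, the firm produces.
With MC = 23 - 24Q + 9Q^2, P = MC on the upward-sloping part at Q* = 3.
TR = 32·3 = 96. TC = 74 + 42 = 116. Profit = 96 − 116 = -$20.
That loss of $20 beats the $74 the firm would lose by shutting down; producing recovers $54 of fixed cost.

Profit = -$20 at Q = 3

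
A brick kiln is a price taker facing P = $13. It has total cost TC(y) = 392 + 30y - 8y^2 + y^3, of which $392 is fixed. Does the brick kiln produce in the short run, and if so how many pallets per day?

From TC, MC = TC'(y) = 30 - 16y + 3y^2 and AVC = VC/y = 30 - 8y + y^2.
AVC hits its minimum where MC = AVC, at y = 4, giving min AVC = 30 - 8·4 + 4^2 = $14.
Since P = $13 < min AVC = $14, price fails to cover variable cost at any output.
Shutting down limits the loss to fixed cost, $392.

Shut down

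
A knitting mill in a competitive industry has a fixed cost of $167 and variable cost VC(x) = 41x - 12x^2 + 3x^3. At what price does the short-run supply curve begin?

The shutdown price is the minimum of AVC. VC = 41x - 12x^2 + 3x^3, so AVC = 41 - 12x + 3x^2.
At the minimum of AVC, MC = AVC. MC = 41 - 24x + 9x^2; setting MC = AVC gives 6x^2 - 12x = 0, so x = 2. min AVC = 29.
So the shutdown price is $29.

$29 per unit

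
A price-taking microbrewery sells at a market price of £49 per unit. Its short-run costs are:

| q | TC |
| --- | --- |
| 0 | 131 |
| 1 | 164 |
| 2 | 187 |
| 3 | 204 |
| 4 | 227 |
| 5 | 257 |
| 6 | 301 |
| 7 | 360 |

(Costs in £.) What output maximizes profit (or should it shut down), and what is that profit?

Compute π = P·q − TC at each output: q=0: -131; q=1: -115; q=2: -89; q=3: -57; q=4: -31; q=5: -12; q=6: -7; q=7: -17.
Profit is maximized at q = 6. AVC there is 170/6 = £28.33 ≤ P, so producing beats shutting down (which would give -£131).

q = 6; profit = -£7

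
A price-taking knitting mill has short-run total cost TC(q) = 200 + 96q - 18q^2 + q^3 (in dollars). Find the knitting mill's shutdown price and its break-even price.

AVC = 96 - 18q + q^2; minimized at q = 9, giving min AVC = $15. That is the shutdown price.
ATC = 200/q + 96 - 18q + q^2. Setting dATC/dq = −200/q^2 − 18 + 2q = 0 gives q = 10 (since 2·10^3 − 18·10^2 = 200).
min ATC = 200/10 + 96 − 18·10 + 10^2 = $36. That is the break-even price.
Between these two prices the firm operates at a loss; above $36 it earns a profit.

Shutdown price = $15; break-even price = $36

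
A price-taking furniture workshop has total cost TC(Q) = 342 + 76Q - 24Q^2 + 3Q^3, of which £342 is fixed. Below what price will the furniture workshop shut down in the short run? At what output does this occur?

£28 per unit, at Q = 4

The firm shuts down when price falls below the minimum of average variable cost. AVC = VC/Q = 76 - 24Q + 3Q^2.
At the minimum of AVC, MC = AVC. MC = 76 - 48Q + 9Q^2; setting MC = AVC gives 6Q^2 - 24Q = 0, so Q = 4. min AVC = 28.
For P < £28 the firm produces nothing.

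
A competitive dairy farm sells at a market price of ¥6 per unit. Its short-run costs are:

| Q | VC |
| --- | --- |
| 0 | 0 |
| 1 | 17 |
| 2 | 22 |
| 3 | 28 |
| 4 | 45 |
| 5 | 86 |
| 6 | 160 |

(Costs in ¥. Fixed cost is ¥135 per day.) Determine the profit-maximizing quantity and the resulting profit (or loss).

Q = 0 (shut down); profit = -¥135

Tabulate TR − TC: Q=0: -135; Q=1: -146; Q=2: -145; Q=3: -145; Q=4: -156; Q=5: -191; Q=6: -259.
Profit is highest at Q = 0. Equivalently, the lowest AVC in the table is 28/3 ≈ ¥9.33 at Q = 3, and P = ¥6 falls below it — price never covers variable cost, so the firm shuts down and loses only its fixed cost.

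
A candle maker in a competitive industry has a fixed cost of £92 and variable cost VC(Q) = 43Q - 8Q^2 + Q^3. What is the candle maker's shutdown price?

£27 per unit

Short-run supply begins at min AVC. From VC = 43Q - 8Q^2 + Q^3, AVC = 43 - 8Q + Q^2.
At the minimum of AVC, MC = AVC. MC = 43 - 16Q + 3Q^2; setting MC = AVC gives 2Q^2 - 8Q = 0, so Q = 4. min AVC = 27.
For P < £27 the firm produces nothing.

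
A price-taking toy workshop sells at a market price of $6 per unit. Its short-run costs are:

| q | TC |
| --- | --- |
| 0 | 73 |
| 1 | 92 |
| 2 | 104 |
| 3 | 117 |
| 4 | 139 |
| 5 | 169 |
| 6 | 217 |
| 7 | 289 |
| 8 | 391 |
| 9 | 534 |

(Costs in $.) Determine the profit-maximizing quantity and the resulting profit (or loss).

q = 0 (shut down); profit = -$73

Tabulate TR − TC: q=0: -73; q=1: -86; q=2: -92; q=3: -99; q=4: -115; q=5: -139; q=6: -181; q=7: -247; q=8: -343; q=9: -480.
Profit is highest at q = 0. Equivalently, the lowest AVC in the table is 44/3 ≈ $14.67 at q = 3, and P = $6 falls below it — price never covers variable cost, so the firm shuts down and loses only its fixed cost.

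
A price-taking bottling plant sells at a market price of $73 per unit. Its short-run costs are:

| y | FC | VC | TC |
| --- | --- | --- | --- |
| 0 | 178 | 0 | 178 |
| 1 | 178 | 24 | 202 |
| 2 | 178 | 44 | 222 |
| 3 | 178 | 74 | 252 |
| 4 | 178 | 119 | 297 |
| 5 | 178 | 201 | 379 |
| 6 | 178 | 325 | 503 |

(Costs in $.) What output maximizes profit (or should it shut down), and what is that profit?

Profit at each row (π = 73y − TC): y=0: -178; y=1: -129; y=2: -76; y=3: -33; y=4: -5; y=5: -14; y=6: -65.
Profit is maximized at y = 4. AVC there is 119/4 = $29.75 ≤ P, so producing beats shutting down (which would give -$178).

y = 4; profit = -$5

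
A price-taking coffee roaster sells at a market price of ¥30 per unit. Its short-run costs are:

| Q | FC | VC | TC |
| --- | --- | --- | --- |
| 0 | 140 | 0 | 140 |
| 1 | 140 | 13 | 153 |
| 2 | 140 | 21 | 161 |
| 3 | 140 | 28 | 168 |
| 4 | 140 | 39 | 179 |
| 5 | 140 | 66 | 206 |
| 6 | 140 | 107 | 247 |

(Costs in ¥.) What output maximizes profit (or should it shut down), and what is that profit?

Compute π = P·Q − TC at each output: Q=0: -140; Q=1: -123; Q=2: -101; Q=3: -78; Q=4: -59; Q=5: -56; Q=6: -67.
Profit is maximized at Q = 5. AVC there is 66/5 = ¥13.20 ≤ P, so producing beats shutting down (which would give -¥140).

Q = 5; profit = -¥56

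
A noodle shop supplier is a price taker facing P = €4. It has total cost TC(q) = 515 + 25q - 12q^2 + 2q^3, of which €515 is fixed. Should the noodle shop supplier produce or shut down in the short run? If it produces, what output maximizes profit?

From TC, MC = TC'(q) = 25 - 24q + 6q^2 and AVC = VC/q = 25 - 12q + 2q^2.
AVC is minimized where dAVC/dq = -12 + 4q = 0, at q = 3; min AVC = 25 - 12·3 + 2·3^2 = €7.
With P < min AVC (€4 < €7), every unit sold adds to the loss.
The firm minimizes its loss by shutting down and losing only its fixed cost of €515.

Shut down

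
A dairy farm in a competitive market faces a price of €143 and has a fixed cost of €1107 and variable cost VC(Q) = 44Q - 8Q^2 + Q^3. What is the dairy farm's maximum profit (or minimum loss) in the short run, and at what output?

Profit = -€297 at Q = 9

AVC = 44 - 8Q + Q^2 has its minimum €28 at Q = 4; price €143 clears that bar, so the firm operates.
MC = 44 - 16Q + 3Q^2. Setting P = MC and taking the root on the rising branch gives Q* = 9.
TR = 143·9 = 1287. TC = 1107 + 477 = 1584. Profit = 1287 − 1584 = -€297.
That loss of €297 beats the €1107 the firm would lose by shutting down; producing recovers €810 of fixed cost.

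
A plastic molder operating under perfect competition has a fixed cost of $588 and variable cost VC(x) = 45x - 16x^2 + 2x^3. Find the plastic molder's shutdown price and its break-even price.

Shutdown price = $13; break-even price = $115

AVC = 45 - 16x + 2x^2; minimized at x = 4, giving min AVC = $13. That is the shutdown price.
ATC = 588/x + 45 - 16x + 2x^2. Setting dATC/dx = −588/x^2 − 16 + 4x = 0 gives x = 7 (since 4·7^3 − 16·7^2 = 588).
min ATC = 588/7 + 45 − 16·7 + 2·7^2 = $115. That is the break-even price.
Between these two prices the firm operates at a loss; above $115 it earns a profit.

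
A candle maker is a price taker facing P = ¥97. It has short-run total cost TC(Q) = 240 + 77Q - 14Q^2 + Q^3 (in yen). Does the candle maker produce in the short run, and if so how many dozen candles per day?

Produce at Q = 10

From TC, MC = TC'(Q) = 77 - 28Q + 3Q^2 and AVC = VC/Q = 77 - 14Q + Q^2.
AVC is minimized where dAVC/dQ = -14 + 2Q = 0, at Q = 7; min AVC = 77 - 14·7 + 7^2 = ¥28.
Because ¥97 ≥ ¥28, revenue can cover variable cost; the firm operates.
Solving P = MC: -20 - 28Q + 3Q^2 = 0 ⇒ Q = -2/3 or 10. On the upward-sloping branch, Q* = 10.
Check: AVC at Q = 10 is ¥37 ≤ P, so revenue covers variable cost.
Profit = P·Q − TC = 97·10 − 610 = ¥360.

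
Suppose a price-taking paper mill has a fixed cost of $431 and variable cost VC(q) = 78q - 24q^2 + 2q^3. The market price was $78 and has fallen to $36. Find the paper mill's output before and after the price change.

AVC = 78 - 24q + 2q^2, minimized at q = 6 where min AVC = $6. MC = 78 - 48q + 6q^2.
At P = $78 ≥ min AVC, set P = MC on the rising branch: q = 8.
At P = $36 ≥ min AVC, set P = MC: q = 7. The firm stays open but cuts output.

Output falls from 8 to 7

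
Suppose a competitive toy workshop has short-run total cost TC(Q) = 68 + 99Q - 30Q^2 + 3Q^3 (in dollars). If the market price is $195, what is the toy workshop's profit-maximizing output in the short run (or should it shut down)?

From TC, MC = TC'(Q) = 99 - 60Q + 9Q^2 and AVC = VC/Q = 99 - 30Q + 3Q^2.
AVC is minimized where dAVC/dQ = -30 + 6Q = 0, at Q = 5; min AVC = 99 - 30·5 + 3·5^2 = $24.
Because $195 ≥ $24, revenue can cover variable cost; the firm operates.
Solving P = MC: -96 - 60Q + 9Q^2 = 0 ⇒ Q = -4/3 or 8. On the upward-sloping branch, Q* = 8.
Check: AVC at Q = 8 is $51 ≤ P, so revenue covers variable cost.
Profit = P·Q − TC = 195·8 − 476 = $1084.

Produce at Q = 8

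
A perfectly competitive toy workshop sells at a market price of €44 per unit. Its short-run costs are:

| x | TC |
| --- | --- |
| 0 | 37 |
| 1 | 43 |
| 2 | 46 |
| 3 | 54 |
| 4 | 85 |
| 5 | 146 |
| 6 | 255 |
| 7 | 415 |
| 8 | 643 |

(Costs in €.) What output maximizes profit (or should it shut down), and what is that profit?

x = 4; profit = €91

Tabulate TR − TC: x=0: -37; x=1: 1; x=2: 42; x=3: 78; x=4: 91; x=5: 74; x=6: 9; x=7: -107; x=8: -291.
Profit is maximized at x = 4. AVC there is 48/4 = €12 ≤ P, so producing beats shutting down (which would give -€37).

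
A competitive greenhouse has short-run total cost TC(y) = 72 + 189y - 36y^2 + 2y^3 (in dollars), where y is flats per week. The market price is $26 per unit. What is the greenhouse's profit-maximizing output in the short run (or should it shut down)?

Shut down

From TC, MC = TC'(y) = 189 - 72y + 6y^2 and AVC = VC/y = 189 - 36y + 2y^2.
The AVC parabola has its vertex at y = 36/4 = 9, where AVC = 189 - 36·9 + 2·9^2 = $27.
With P < min AVC ($26 < $27), every unit sold adds to the loss.
The firm minimizes its loss by shutting down and losing only its fixed cost of $72.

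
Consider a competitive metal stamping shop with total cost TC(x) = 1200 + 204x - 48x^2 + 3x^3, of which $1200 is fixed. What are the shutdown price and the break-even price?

Shutdown price = $12; break-even price = $144

Shutdown price = min AVC. AVC = 204 - 48x + 3x^2, with vertex at x = 8 and minimum $12.
ATC = 1200/x + 204 - 48x + 3x^2. Setting dATC/dx = −1200/x^2 − 48 + 6x = 0 gives x = 10 (since 6·10^3 − 48·10^2 = 1200).
min ATC = 1200/10 + 204 − 48·10 + 3·10^2 = $144. That is the break-even price.
For $12 ≤ P < $144 the firm produces at a loss; below $12 it shuts down.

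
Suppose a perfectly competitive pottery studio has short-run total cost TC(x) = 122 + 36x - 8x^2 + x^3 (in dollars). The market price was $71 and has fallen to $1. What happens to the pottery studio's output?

Output falls from 7 to 0 (the firm shuts down)

AVC = 36 - 8x + x^2, minimized at x = 4 where min AVC = $20. MC = 36 - 16x + 3x^2.
With P = $71 above the shutdown price, P = MC gives x = 7.
At P = $1 < min AVC = $20, price no longer covers variable cost at any output, so the firm shuts down: x = 0.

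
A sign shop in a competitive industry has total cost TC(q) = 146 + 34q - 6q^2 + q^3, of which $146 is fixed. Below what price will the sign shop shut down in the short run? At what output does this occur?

The firm shuts down when price falls below the minimum of average variable cost. AVC = VC/q = 34 - 6q + q^2.
dAVC/dq = -6 + 2q = 0 gives q = 3. min AVC = 34 - 6·3 + 3^2 = 25.
The firm shuts down for any P below $25.

$25 per unit, at q = 3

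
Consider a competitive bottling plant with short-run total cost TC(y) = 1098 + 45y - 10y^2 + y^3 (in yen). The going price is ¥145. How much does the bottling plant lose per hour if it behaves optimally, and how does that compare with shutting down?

AVC = 45 - 10y + y^2 has its minimum ¥20 at y = 5; price ¥145 clears that bar, so the firm operates.
With MC = 45 - 20y + 3y^2, P = MC on the upward-sloping part at y* = 10.
TR = 145·10 = 1450. TC = 1098 + 450 = 1548. Profit = 1450 − 1548 = -¥98.
By producing, the firm covers all variable cost plus ¥1000 of fixed cost; shutting down would lose the full ¥1098.

Profit = -¥98 at y = 10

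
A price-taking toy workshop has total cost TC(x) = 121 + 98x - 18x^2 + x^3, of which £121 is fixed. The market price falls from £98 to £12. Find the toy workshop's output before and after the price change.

Output falls from 12 to 0 (the firm shuts down)

AVC = 98 - 18x + x^2, minimized at x = 9 where min AVC = £17. MC = 98 - 36x + 3x^2.
With P = £98 above the shutdown price, P = MC gives x = 12.
At P = £12 < min AVC = £17, price no longer covers variable cost at any output, so the firm shuts down: x = 0.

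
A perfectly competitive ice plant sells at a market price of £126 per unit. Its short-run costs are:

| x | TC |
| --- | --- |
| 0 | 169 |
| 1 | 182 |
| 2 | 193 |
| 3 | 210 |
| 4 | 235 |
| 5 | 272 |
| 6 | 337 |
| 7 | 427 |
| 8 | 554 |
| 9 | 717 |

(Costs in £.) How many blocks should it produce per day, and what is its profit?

x = 7; profit = £455

Tabulate TR − TC: x=0: -169; x=1: -56; x=2: 59; x=3: 168; x=4: 269; x=5: 358; x=6: 419; x=7: 455; x=8: 454; x=9: 417.
Profit is maximized at x = 7. AVC there is 258/7 = £36.86 ≤ P, so producing beats shutting down (which would give -£169).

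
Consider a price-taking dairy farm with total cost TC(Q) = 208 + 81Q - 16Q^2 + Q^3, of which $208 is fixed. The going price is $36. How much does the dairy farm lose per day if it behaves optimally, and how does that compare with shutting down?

AVC = 81 - 16Q + Q^2 has its minimum $17 at Q = 8; price $36 clears that bar, so the firm operates.
MC = 81 - 32Q + 3Q^2. Setting P = MC and taking the root on the rising branch gives Q* = 9.
TR = 36·9 = 324. TC = 208 + 162 = 370. Profit = 324 − 370 = -$46.
Shutting down would mean losing the fixed cost of $208, so operating at a loss of $46 is better by $162.

Profit = -$46 at Q = 9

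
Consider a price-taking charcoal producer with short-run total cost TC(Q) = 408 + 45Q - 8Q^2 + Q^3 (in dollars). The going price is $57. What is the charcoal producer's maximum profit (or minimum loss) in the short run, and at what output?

Profit = -$264 at Q = 6

AVC = 45 - 8Q + Q^2 has its minimum $29 at Q = 4; price $57 clears that bar, so the firm operates.
MC = 45 - 16Q + 3Q^2. Setting P = MC and taking the root on the rising branch gives Q* = 6.
TR = 57·6 = 342. TC = 408 + 198 = 606. Profit = 342 − 606 = -$264.
Shutting down would mean losing the fixed cost of $408, so operating at a loss of $264 is better by $144.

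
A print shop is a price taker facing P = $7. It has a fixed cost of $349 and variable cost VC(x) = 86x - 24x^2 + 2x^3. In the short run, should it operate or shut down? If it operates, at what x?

Variable cost is VC = 86x - 24x^2 + 2x^3, so AVC = VC/x = 86 - 24x + 2x^2 and MC = dTC/dx = 86 - 48x + 6x^2.
AVC is minimized where dAVC/dx = -24 + 4x = 0, at x = 6; min AVC = 86 - 24·6 + 2·6^2 = $14.
Since P = $7 < min AVC = $14, price fails to cover variable cost at any output.
The firm minimizes its loss by shutting down and losing only its fixed cost of $349.

Shut down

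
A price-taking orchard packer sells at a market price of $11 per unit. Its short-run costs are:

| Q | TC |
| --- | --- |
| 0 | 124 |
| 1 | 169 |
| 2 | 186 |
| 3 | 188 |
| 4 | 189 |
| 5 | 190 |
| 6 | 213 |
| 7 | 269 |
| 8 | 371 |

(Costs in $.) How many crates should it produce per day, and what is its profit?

Tabulate TR − TC: Q=0: -124; Q=1: -158; Q=2: -164; Q=3: -155; Q=4: -145; Q=5: -135; Q=6: -147; Q=7: -192; Q=8: -283.
Profit is highest at Q = 0. Equivalently, the lowest AVC in the table is 66/5 ≈ $13.20 at Q = 5, and P = $11 falls below it — price never covers variable cost, so the firm shuts down and loses only its fixed cost.

Q = 0 (shut down); profit = -$124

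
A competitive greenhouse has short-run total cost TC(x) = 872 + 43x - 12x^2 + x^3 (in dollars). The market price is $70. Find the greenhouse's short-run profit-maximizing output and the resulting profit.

AVC = 43 - 12x + x^2; min AVC = $7 at x = 6. Since P = $70 ≥ min AVC, the firm produces.
With MC = 43 - 24x + 3x^2, P = MC on the upward-sloping part at x* = 9.
TR = 70·9 = 630. TC = 872 + 144 = 1016. Profit = 630 − 1016 = -$386.
Shutting down would mean losing the fixed cost of $872, so operating at a loss of $386 is better by $486.

Profit = -$386 at x = 9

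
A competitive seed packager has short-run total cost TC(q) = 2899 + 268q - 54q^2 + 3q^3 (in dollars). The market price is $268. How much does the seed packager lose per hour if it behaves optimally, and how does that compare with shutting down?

Profit = -$307 at q = 12

AVC = 268 - 54q + 3q^2; min AVC = $25 at q = 9. Since P = $268 ≥ min AVC, the firm produces.
With MC = 268 - 108q + 9q^2, P = MC on the upward-sloping part at q* = 12.
TR = 268·12 = 3216. TC = 2899 + 624 = 3523. Profit = 3216 − 3523 = -$307.
That loss of $307 beats the $2899 the firm would lose by shutting down; producing recovers $2592 of fixed cost.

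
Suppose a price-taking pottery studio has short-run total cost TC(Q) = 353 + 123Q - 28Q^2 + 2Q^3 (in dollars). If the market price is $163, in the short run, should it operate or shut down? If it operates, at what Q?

Variable cost is VC = 123Q - 28Q^2 + 2Q^3, so AVC = VC/Q = 123 - 28Q + 2Q^2 and MC = dTC/dQ = 123 - 56Q + 6Q^2.
AVC hits its minimum where MC = AVC, at Q = 7, giving min AVC = 123 - 28·7 + 2·7^2 = $25.
P = $163 exceeds min AVC = $25, so the firm stays open.
Solving P = MC: -40 - 56Q + 6Q^2 = 0 ⇒ Q = -2/3 or 10. On the upward-sloping branch, Q* = 10.
Check: AVC at Q = 10 is $43 ≤ P, so revenue covers variable cost.
Profit = P·Q − TC = 163·10 − 783 = $847.

Produce at Q = 10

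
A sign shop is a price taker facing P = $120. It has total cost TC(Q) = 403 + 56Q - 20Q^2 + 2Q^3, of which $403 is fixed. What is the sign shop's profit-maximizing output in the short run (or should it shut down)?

Variable cost is VC = 56Q - 20Q^2 + 2Q^3, so AVC = VC/Q = 56 - 20Q + 2Q^2 and MC = dTC/dQ = 56 - 40Q + 6Q^2.
The AVC parabola has its vertex at Q = 20/4 = 5, where AVC = 56 - 20·5 + 2·5^2 = $6.
Because $120 ≥ $6, revenue can cover variable cost; the firm operates.
P = MC gives -64 - 40Q + 6Q^2 = 0, with roots -4/3 and 8. Take the larger (rising MC): Q* = 8.
Check: AVC at Q = 8 is $24 ≤ P, so revenue covers variable cost.
Profit = P·Q − TC = 120·8 − 595 = $365.

Produce at Q = 8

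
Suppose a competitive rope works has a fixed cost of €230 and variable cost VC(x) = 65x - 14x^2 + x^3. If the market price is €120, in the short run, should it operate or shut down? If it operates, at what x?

Produce at x = 11

From TC, MC = TC'(x) = 65 - 28x + 3x^2 and AVC = VC/x = 65 - 14x + x^2.
The AVC parabola has its vertex at x = 14/2 = 7, where AVC = 65 - 14·7 + 7^2 = €16.
P = €120 exceeds min AVC = €16, so the firm stays open.
P = MC gives -55 - 28x + 3x^2 = 0, with roots -5/3 and 11. Take the larger (rising MC): x* = 11.
Check: AVC at x = 11 is €32 ≤ P, so revenue covers variable cost.
Profit = P·x − TC = 120·11 − 582 = €738.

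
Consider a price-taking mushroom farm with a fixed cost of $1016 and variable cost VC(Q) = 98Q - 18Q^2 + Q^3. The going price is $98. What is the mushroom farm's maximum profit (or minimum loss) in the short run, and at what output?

AVC = 98 - 18Q + Q^2; min AVC = $17 at Q = 9. Since P = $98 ≥ min AVC, the firm produces.
MC = 98 - 36Q + 3Q^2. Setting P = MC and taking the root on the rising branch gives Q* = 12.
TR = 98·12 = 1176. TC = 1016 + 312 = 1328. Profit = 1176 − 1328 = -$152.
Shutting down would mean losing the fixed cost of $1016, so operating at a loss of $152 is better by $864.

Profit = -$152 at Q = 12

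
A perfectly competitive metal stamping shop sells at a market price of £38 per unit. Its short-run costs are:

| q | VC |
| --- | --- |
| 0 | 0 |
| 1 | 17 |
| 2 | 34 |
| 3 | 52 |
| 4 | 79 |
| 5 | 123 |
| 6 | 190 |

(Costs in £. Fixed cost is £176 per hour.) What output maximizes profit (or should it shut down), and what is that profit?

Tabulate TR − TC: q=0: -176; q=1: -155; q=2: -134; q=3: -114; q=4: -103; q=5: -109; q=6: -138.
Profit is maximized at q = 4. AVC there is 79/4 = £19.75 ≤ P, so producing beats shutting down (which would give -£176).

q = 4; profit = -£103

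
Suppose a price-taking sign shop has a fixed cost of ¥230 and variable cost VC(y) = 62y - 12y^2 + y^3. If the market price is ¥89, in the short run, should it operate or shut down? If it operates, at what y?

Produce at y = 9

Strip out fixed cost: VC = 62y - 12y^2 + y^3. Then AVC = 62 - 12y + y^2 and MC = 62 - 24y + 3y^2.
AVC is minimized where dAVC/dy = -12 + 2y = 0, at y = 6; min AVC = 62 - 12·6 + 6^2 = ¥26.
Since P = ¥89 ≥ min AVC = ¥26, price covers variable cost and the firm should produce.
P = MC gives -27 - 24y + 3y^2 = 0, with roots -1 and 9. Take the larger (rising MC): y* = 9.
Check: AVC at y = 9 is ¥35 ≤ P, so revenue covers variable cost.
Profit = P·y − TC = 89·9 − 545 = ¥256.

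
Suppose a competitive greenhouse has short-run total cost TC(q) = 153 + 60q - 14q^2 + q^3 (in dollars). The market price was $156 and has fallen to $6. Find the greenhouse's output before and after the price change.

Output falls from 12 to 0 (the firm shuts down)

MC = 60 - 28q + 3q^2; the shutdown threshold is min AVC = $11 (at q = 7).
With P = $156 above the shutdown price, P = MC gives q = 12.
At P = $6 < min AVC = $11, price no longer covers variable cost at any output, so the firm shuts down: q = 0.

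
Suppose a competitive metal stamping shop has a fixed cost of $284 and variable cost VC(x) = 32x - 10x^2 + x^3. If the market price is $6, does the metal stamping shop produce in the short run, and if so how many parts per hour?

Shut down

Variable cost is VC = 32x - 10x^2 + x^3, so AVC = VC/x = 32 - 10x + x^2 and MC = dTC/dx = 32 - 20x + 3x^2.
AVC hits its minimum where MC = AVC, at x = 5, giving min AVC = 32 - 10·5 + 5^2 = $7.
P = $6 lies below min AVC = $7; no output level covers variable cost.
Best response: produce nothing and absorb the $284 fixed cost.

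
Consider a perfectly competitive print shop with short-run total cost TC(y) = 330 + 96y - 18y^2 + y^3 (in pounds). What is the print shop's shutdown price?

£15 per unit

The firm shuts down when price falls below the minimum of average variable cost. AVC = VC/y = 96 - 18y + y^2.
At the minimum of AVC, MC = AVC. MC = 96 - 36y + 3y^2; setting MC = AVC gives 2y^2 - 18y = 0, so y = 9. min AVC = 15.
The firm shuts down for any P below £15.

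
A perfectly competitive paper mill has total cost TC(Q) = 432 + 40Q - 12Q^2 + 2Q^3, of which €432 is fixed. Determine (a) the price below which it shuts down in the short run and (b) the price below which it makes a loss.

Shutdown price = €22; break-even price = €112

Shutdown price = min AVC. AVC = 40 - 12Q + 2Q^2, with vertex at Q = 3 and minimum €22.
ATC = 432/Q + 40 - 12Q + 2Q^2. Setting dATC/dQ = −432/Q^2 − 12 + 4Q = 0 gives Q = 6 (since 4·6^3 − 12·6^2 = 432).
min ATC = 432/6 + 40 − 12·6 + 2·6^2 = €112. That is the break-even price.
Between these two prices the firm operates at a loss; above €112 it earns a profit.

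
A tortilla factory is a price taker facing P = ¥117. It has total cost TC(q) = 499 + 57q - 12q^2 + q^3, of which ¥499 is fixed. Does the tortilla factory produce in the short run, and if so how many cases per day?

Produce at q = 10

From TC, MC = TC'(q) = 57 - 24q + 3q^2 and AVC = VC/q = 57 - 12q + q^2.
The AVC parabola has its vertex at q = 12/2 = 6, where AVC = 57 - 12·6 + 6^2 = ¥21.
P = ¥117 exceeds min AVC = ¥21, so the firm stays open.
P = MC gives -60 - 24q + 3q^2 = 0, with roots -2 and 10. Take the larger (rising MC): q* = 10.
Check: AVC at q = 10 is ¥37 ≤ P, so revenue covers variable cost.
Profit = P·q − TC = 117·10 − 869 = ¥301.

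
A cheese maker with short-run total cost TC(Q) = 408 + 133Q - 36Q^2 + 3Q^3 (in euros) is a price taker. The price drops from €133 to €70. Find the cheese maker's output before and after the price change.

Output falls from 8 to 7

AVC = 133 - 36Q + 3Q^2, minimized at Q = 6 where min AVC = €25. MC = 133 - 72Q + 9Q^2.
With P = €133 above the shutdown price, P = MC gives Q = 8.
At P = €70 ≥ min AVC, set P = MC: Q = 7. The firm stays open but cuts output.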